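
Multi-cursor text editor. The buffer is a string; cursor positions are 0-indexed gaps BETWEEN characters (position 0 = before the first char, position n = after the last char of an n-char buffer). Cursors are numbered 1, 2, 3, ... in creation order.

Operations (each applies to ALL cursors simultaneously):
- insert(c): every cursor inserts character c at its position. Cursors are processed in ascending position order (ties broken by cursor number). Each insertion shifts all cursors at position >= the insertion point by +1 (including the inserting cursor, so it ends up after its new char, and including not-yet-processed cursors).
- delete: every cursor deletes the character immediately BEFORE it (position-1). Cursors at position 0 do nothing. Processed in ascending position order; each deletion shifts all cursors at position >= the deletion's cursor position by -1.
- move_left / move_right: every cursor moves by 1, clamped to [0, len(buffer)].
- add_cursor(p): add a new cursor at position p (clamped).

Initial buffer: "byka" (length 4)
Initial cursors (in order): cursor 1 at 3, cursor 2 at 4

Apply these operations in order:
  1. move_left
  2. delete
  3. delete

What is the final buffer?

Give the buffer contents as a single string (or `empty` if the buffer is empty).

After op 1 (move_left): buffer="byka" (len 4), cursors c1@2 c2@3, authorship ....
After op 2 (delete): buffer="ba" (len 2), cursors c1@1 c2@1, authorship ..
After op 3 (delete): buffer="a" (len 1), cursors c1@0 c2@0, authorship .

Answer: a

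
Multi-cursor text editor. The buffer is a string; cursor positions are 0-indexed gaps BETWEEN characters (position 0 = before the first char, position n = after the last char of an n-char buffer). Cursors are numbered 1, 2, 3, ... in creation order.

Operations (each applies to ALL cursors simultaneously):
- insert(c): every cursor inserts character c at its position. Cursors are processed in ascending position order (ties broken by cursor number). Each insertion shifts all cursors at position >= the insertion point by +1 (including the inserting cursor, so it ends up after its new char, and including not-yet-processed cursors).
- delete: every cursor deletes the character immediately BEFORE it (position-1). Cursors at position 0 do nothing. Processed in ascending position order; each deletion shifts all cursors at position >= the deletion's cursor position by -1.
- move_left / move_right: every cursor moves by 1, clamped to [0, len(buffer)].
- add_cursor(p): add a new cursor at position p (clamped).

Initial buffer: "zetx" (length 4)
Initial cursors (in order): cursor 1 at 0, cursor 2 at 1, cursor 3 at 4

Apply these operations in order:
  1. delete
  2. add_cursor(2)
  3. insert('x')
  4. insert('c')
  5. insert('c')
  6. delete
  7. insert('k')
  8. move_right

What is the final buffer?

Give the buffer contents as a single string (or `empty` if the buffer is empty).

After op 1 (delete): buffer="et" (len 2), cursors c1@0 c2@0 c3@2, authorship ..
After op 2 (add_cursor(2)): buffer="et" (len 2), cursors c1@0 c2@0 c3@2 c4@2, authorship ..
After op 3 (insert('x')): buffer="xxetxx" (len 6), cursors c1@2 c2@2 c3@6 c4@6, authorship 12..34
After op 4 (insert('c')): buffer="xxccetxxcc" (len 10), cursors c1@4 c2@4 c3@10 c4@10, authorship 1212..3434
After op 5 (insert('c')): buffer="xxccccetxxcccc" (len 14), cursors c1@6 c2@6 c3@14 c4@14, authorship 121212..343434
After op 6 (delete): buffer="xxccetxxcc" (len 10), cursors c1@4 c2@4 c3@10 c4@10, authorship 1212..3434
After op 7 (insert('k')): buffer="xxcckketxxcckk" (len 14), cursors c1@6 c2@6 c3@14 c4@14, authorship 121212..343434
After op 8 (move_right): buffer="xxcckketxxcckk" (len 14), cursors c1@7 c2@7 c3@14 c4@14, authorship 121212..343434

Answer: xxcckketxxcckk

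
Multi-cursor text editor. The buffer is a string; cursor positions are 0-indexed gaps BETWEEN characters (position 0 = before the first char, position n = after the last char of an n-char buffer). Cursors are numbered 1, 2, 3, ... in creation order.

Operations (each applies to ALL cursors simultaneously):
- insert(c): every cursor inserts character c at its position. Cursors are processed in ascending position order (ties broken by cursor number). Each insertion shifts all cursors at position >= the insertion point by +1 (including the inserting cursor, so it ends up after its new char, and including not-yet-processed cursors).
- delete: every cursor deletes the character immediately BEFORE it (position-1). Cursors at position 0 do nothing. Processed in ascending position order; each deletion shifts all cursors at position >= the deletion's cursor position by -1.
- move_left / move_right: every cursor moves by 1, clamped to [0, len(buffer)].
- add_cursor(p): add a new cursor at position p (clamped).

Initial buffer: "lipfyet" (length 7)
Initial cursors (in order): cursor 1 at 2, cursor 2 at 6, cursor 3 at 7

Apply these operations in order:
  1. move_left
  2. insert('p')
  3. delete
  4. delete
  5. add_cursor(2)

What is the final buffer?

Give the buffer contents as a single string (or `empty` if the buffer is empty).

After op 1 (move_left): buffer="lipfyet" (len 7), cursors c1@1 c2@5 c3@6, authorship .......
After op 2 (insert('p')): buffer="lpipfypept" (len 10), cursors c1@2 c2@7 c3@9, authorship .1....2.3.
After op 3 (delete): buffer="lipfyet" (len 7), cursors c1@1 c2@5 c3@6, authorship .......
After op 4 (delete): buffer="ipft" (len 4), cursors c1@0 c2@3 c3@3, authorship ....
After op 5 (add_cursor(2)): buffer="ipft" (len 4), cursors c1@0 c4@2 c2@3 c3@3, authorship ....

Answer: ipft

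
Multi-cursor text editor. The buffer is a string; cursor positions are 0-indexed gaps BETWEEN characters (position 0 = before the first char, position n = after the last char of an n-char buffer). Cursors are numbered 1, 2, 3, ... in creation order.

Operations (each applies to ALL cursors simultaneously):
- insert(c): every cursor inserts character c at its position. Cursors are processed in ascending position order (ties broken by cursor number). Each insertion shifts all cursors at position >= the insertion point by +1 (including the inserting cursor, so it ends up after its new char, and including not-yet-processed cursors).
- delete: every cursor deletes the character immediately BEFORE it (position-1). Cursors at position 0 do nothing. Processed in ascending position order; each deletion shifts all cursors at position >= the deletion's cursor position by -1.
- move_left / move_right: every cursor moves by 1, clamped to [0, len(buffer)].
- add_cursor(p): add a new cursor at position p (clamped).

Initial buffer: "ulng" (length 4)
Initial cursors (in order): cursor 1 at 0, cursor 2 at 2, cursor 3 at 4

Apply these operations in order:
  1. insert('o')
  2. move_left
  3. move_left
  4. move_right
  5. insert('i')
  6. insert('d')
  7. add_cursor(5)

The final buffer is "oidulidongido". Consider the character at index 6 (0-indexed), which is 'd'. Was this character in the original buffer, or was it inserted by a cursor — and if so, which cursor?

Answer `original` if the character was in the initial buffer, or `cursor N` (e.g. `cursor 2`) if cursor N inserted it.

Answer: cursor 2

Derivation:
After op 1 (insert('o')): buffer="oulongo" (len 7), cursors c1@1 c2@4 c3@7, authorship 1..2..3
After op 2 (move_left): buffer="oulongo" (len 7), cursors c1@0 c2@3 c3@6, authorship 1..2..3
After op 3 (move_left): buffer="oulongo" (len 7), cursors c1@0 c2@2 c3@5, authorship 1..2..3
After op 4 (move_right): buffer="oulongo" (len 7), cursors c1@1 c2@3 c3@6, authorship 1..2..3
After op 5 (insert('i')): buffer="oiuliongio" (len 10), cursors c1@2 c2@5 c3@9, authorship 11..22..33
After op 6 (insert('d')): buffer="oidulidongido" (len 13), cursors c1@3 c2@7 c3@12, authorship 111..222..333
After op 7 (add_cursor(5)): buffer="oidulidongido" (len 13), cursors c1@3 c4@5 c2@7 c3@12, authorship 111..222..333
Authorship (.=original, N=cursor N): 1 1 1 . . 2 2 2 . . 3 3 3
Index 6: author = 2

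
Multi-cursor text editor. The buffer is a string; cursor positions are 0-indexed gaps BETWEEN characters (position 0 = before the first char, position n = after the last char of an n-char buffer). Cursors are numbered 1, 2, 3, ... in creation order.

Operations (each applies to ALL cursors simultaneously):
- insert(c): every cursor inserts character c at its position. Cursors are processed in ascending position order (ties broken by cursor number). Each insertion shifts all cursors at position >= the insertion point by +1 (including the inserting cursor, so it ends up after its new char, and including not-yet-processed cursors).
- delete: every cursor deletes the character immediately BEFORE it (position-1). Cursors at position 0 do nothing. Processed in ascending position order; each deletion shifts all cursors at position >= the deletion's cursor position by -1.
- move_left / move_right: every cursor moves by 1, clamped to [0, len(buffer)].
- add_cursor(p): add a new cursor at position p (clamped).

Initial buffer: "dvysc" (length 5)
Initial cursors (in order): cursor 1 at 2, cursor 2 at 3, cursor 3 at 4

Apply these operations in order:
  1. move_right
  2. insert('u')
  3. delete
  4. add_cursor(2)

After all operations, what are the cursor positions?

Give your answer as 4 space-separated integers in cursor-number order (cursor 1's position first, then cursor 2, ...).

After op 1 (move_right): buffer="dvysc" (len 5), cursors c1@3 c2@4 c3@5, authorship .....
After op 2 (insert('u')): buffer="dvyusucu" (len 8), cursors c1@4 c2@6 c3@8, authorship ...1.2.3
After op 3 (delete): buffer="dvysc" (len 5), cursors c1@3 c2@4 c3@5, authorship .....
After op 4 (add_cursor(2)): buffer="dvysc" (len 5), cursors c4@2 c1@3 c2@4 c3@5, authorship .....

Answer: 3 4 5 2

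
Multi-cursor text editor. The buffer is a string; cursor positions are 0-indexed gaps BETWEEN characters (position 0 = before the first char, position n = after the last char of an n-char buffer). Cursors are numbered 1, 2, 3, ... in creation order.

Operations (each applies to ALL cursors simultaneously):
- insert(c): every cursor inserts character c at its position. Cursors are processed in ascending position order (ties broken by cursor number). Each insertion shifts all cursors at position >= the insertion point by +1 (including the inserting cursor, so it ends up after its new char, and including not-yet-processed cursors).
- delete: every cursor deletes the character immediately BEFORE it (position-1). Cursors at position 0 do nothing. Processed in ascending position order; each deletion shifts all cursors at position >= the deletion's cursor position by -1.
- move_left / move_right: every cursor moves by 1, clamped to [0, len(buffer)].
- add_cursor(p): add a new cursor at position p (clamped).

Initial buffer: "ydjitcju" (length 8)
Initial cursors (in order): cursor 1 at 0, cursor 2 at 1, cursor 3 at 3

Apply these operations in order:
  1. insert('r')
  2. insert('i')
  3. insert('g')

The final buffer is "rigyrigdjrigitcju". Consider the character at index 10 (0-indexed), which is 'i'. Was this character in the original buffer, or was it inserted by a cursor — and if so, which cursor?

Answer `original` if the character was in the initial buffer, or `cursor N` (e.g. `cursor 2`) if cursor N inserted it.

Answer: cursor 3

Derivation:
After op 1 (insert('r')): buffer="ryrdjritcju" (len 11), cursors c1@1 c2@3 c3@6, authorship 1.2..3.....
After op 2 (insert('i')): buffer="riyridjriitcju" (len 14), cursors c1@2 c2@5 c3@9, authorship 11.22..33.....
After op 3 (insert('g')): buffer="rigyrigdjrigitcju" (len 17), cursors c1@3 c2@7 c3@12, authorship 111.222..333.....
Authorship (.=original, N=cursor N): 1 1 1 . 2 2 2 . . 3 3 3 . . . . .
Index 10: author = 3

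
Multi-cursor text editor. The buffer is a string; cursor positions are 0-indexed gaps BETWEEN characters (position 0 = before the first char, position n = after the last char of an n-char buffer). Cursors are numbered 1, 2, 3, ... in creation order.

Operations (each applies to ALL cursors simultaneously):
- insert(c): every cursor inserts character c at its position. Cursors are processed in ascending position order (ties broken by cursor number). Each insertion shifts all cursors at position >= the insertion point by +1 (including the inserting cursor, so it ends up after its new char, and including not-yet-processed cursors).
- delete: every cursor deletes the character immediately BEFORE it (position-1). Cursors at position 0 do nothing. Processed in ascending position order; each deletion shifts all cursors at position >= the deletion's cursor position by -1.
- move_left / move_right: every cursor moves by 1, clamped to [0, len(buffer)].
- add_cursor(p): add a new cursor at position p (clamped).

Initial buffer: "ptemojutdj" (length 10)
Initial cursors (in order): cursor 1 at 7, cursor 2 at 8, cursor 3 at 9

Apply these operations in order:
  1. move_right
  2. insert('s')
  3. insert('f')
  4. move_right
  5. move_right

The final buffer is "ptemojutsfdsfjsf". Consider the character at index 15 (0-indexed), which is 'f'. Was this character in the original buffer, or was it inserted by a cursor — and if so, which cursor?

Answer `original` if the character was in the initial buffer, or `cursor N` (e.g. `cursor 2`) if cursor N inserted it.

Answer: cursor 3

Derivation:
After op 1 (move_right): buffer="ptemojutdj" (len 10), cursors c1@8 c2@9 c3@10, authorship ..........
After op 2 (insert('s')): buffer="ptemojutsdsjs" (len 13), cursors c1@9 c2@11 c3@13, authorship ........1.2.3
After op 3 (insert('f')): buffer="ptemojutsfdsfjsf" (len 16), cursors c1@10 c2@13 c3@16, authorship ........11.22.33
After op 4 (move_right): buffer="ptemojutsfdsfjsf" (len 16), cursors c1@11 c2@14 c3@16, authorship ........11.22.33
After op 5 (move_right): buffer="ptemojutsfdsfjsf" (len 16), cursors c1@12 c2@15 c3@16, authorship ........11.22.33
Authorship (.=original, N=cursor N): . . . . . . . . 1 1 . 2 2 . 3 3
Index 15: author = 3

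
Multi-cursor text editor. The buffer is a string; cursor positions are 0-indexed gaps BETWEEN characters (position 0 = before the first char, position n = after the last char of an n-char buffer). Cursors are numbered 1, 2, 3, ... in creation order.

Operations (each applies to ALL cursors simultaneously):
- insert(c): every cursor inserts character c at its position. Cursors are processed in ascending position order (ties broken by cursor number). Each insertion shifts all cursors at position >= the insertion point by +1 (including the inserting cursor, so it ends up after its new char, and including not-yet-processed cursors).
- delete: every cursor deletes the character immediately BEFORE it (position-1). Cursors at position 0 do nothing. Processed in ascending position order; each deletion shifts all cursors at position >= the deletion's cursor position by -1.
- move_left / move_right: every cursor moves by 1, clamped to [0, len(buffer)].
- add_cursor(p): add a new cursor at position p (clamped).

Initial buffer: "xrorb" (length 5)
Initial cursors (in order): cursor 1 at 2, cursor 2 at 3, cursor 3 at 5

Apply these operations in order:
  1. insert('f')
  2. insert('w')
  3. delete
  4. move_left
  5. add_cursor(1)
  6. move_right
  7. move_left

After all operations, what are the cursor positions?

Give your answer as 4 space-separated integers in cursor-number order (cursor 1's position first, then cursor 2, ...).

Answer: 2 4 7 1

Derivation:
After op 1 (insert('f')): buffer="xrfofrbf" (len 8), cursors c1@3 c2@5 c3@8, authorship ..1.2..3
After op 2 (insert('w')): buffer="xrfwofwrbfw" (len 11), cursors c1@4 c2@7 c3@11, authorship ..11.22..33
After op 3 (delete): buffer="xrfofrbf" (len 8), cursors c1@3 c2@5 c3@8, authorship ..1.2..3
After op 4 (move_left): buffer="xrfofrbf" (len 8), cursors c1@2 c2@4 c3@7, authorship ..1.2..3
After op 5 (add_cursor(1)): buffer="xrfofrbf" (len 8), cursors c4@1 c1@2 c2@4 c3@7, authorship ..1.2..3
After op 6 (move_right): buffer="xrfofrbf" (len 8), cursors c4@2 c1@3 c2@5 c3@8, authorship ..1.2..3
After op 7 (move_left): buffer="xrfofrbf" (len 8), cursors c4@1 c1@2 c2@4 c3@7, authorship ..1.2..3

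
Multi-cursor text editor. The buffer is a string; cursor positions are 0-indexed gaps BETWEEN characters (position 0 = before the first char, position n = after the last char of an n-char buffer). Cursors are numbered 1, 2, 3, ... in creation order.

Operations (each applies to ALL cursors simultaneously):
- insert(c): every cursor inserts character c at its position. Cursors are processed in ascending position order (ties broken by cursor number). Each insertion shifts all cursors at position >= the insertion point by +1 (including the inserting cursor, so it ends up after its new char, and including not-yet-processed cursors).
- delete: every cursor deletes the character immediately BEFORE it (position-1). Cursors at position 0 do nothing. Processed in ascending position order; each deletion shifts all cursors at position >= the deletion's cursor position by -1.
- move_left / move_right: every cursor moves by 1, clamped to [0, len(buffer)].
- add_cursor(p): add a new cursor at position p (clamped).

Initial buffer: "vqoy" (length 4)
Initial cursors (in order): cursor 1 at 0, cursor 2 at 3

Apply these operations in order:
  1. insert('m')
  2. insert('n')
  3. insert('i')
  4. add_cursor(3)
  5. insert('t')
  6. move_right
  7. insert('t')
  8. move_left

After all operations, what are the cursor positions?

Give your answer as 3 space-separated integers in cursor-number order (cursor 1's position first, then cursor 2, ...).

Answer: 7 15 7

Derivation:
After op 1 (insert('m')): buffer="mvqomy" (len 6), cursors c1@1 c2@5, authorship 1...2.
After op 2 (insert('n')): buffer="mnvqomny" (len 8), cursors c1@2 c2@7, authorship 11...22.
After op 3 (insert('i')): buffer="mnivqomniy" (len 10), cursors c1@3 c2@9, authorship 111...222.
After op 4 (add_cursor(3)): buffer="mnivqomniy" (len 10), cursors c1@3 c3@3 c2@9, authorship 111...222.
After op 5 (insert('t')): buffer="mnittvqomnity" (len 13), cursors c1@5 c3@5 c2@12, authorship 11113...2222.
After op 6 (move_right): buffer="mnittvqomnity" (len 13), cursors c1@6 c3@6 c2@13, authorship 11113...2222.
After op 7 (insert('t')): buffer="mnittvttqomnityt" (len 16), cursors c1@8 c3@8 c2@16, authorship 11113.13..2222.2
After op 8 (move_left): buffer="mnittvttqomnityt" (len 16), cursors c1@7 c3@7 c2@15, authorship 11113.13..2222.2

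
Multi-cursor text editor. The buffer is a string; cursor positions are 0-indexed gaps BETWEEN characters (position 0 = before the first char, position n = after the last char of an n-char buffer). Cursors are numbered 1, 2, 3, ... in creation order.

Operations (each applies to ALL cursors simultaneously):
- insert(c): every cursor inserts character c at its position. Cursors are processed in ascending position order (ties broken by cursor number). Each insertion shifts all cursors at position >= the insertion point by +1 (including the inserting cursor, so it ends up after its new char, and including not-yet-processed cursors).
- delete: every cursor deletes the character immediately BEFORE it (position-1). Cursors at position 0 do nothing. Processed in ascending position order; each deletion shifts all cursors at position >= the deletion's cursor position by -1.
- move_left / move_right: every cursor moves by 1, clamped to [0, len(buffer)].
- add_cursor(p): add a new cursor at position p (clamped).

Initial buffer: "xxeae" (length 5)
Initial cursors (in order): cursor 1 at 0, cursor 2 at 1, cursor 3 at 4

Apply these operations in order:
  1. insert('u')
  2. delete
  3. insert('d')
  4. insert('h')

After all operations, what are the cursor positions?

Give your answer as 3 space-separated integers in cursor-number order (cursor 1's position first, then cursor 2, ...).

Answer: 2 5 10

Derivation:
After op 1 (insert('u')): buffer="uxuxeaue" (len 8), cursors c1@1 c2@3 c3@7, authorship 1.2...3.
After op 2 (delete): buffer="xxeae" (len 5), cursors c1@0 c2@1 c3@4, authorship .....
After op 3 (insert('d')): buffer="dxdxeade" (len 8), cursors c1@1 c2@3 c3@7, authorship 1.2...3.
After op 4 (insert('h')): buffer="dhxdhxeadhe" (len 11), cursors c1@2 c2@5 c3@10, authorship 11.22...33.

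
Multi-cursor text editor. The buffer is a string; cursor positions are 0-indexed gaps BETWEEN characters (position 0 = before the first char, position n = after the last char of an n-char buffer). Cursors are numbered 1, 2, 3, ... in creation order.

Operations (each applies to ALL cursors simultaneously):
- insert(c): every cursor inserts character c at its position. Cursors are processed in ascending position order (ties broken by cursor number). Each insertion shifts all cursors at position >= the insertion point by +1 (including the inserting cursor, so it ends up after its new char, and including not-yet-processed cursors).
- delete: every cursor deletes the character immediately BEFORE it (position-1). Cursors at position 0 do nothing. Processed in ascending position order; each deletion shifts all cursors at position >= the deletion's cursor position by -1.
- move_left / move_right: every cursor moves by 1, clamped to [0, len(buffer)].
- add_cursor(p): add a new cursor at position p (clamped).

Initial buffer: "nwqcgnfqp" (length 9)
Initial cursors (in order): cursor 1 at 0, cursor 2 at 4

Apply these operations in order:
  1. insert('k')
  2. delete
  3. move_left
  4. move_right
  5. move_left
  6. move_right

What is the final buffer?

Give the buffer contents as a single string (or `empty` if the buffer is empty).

After op 1 (insert('k')): buffer="knwqckgnfqp" (len 11), cursors c1@1 c2@6, authorship 1....2.....
After op 2 (delete): buffer="nwqcgnfqp" (len 9), cursors c1@0 c2@4, authorship .........
After op 3 (move_left): buffer="nwqcgnfqp" (len 9), cursors c1@0 c2@3, authorship .........
After op 4 (move_right): buffer="nwqcgnfqp" (len 9), cursors c1@1 c2@4, authorship .........
After op 5 (move_left): buffer="nwqcgnfqp" (len 9), cursors c1@0 c2@3, authorship .........
After op 6 (move_right): buffer="nwqcgnfqp" (len 9), cursors c1@1 c2@4, authorship .........

Answer: nwqcgnfqp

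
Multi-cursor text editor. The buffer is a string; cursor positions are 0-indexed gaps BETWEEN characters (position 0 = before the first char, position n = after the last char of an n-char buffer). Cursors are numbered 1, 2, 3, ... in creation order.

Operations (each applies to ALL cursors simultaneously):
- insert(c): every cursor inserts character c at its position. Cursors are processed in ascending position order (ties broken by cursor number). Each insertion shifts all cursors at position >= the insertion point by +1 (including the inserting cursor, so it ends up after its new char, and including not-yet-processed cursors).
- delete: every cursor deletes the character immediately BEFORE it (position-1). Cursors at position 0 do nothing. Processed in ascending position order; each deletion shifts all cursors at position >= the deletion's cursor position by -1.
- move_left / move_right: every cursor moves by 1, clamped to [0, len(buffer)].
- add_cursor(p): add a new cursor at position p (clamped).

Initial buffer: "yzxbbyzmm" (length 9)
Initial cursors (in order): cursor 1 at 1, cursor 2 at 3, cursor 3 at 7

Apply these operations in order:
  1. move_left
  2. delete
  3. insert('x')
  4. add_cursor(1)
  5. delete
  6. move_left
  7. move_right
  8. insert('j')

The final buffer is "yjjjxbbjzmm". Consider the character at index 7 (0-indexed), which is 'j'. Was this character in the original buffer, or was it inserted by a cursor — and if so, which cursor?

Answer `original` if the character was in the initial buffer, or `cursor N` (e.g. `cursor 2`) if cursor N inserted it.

Answer: cursor 3

Derivation:
After op 1 (move_left): buffer="yzxbbyzmm" (len 9), cursors c1@0 c2@2 c3@6, authorship .........
After op 2 (delete): buffer="yxbbzmm" (len 7), cursors c1@0 c2@1 c3@4, authorship .......
After op 3 (insert('x')): buffer="xyxxbbxzmm" (len 10), cursors c1@1 c2@3 c3@7, authorship 1.2...3...
After op 4 (add_cursor(1)): buffer="xyxxbbxzmm" (len 10), cursors c1@1 c4@1 c2@3 c3@7, authorship 1.2...3...
After op 5 (delete): buffer="yxbbzmm" (len 7), cursors c1@0 c4@0 c2@1 c3@4, authorship .......
After op 6 (move_left): buffer="yxbbzmm" (len 7), cursors c1@0 c2@0 c4@0 c3@3, authorship .......
After op 7 (move_right): buffer="yxbbzmm" (len 7), cursors c1@1 c2@1 c4@1 c3@4, authorship .......
After op 8 (insert('j')): buffer="yjjjxbbjzmm" (len 11), cursors c1@4 c2@4 c4@4 c3@8, authorship .124...3...
Authorship (.=original, N=cursor N): . 1 2 4 . . . 3 . . .
Index 7: author = 3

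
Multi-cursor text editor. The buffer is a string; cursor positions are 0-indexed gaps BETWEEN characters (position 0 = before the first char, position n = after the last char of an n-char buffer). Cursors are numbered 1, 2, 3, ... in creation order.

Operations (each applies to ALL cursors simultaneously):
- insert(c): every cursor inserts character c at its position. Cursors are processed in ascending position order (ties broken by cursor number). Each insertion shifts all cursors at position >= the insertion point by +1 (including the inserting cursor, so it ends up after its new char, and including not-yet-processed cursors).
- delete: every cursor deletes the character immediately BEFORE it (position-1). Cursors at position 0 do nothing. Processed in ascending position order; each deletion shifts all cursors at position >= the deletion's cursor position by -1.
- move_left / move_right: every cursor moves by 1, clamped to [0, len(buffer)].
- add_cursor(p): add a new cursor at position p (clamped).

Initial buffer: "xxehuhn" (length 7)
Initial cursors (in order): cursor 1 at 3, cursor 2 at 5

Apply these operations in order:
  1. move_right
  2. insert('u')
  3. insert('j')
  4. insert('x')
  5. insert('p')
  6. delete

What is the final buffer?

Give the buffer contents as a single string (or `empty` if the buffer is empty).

After op 1 (move_right): buffer="xxehuhn" (len 7), cursors c1@4 c2@6, authorship .......
After op 2 (insert('u')): buffer="xxehuuhun" (len 9), cursors c1@5 c2@8, authorship ....1..2.
After op 3 (insert('j')): buffer="xxehujuhujn" (len 11), cursors c1@6 c2@10, authorship ....11..22.
After op 4 (insert('x')): buffer="xxehujxuhujxn" (len 13), cursors c1@7 c2@12, authorship ....111..222.
After op 5 (insert('p')): buffer="xxehujxpuhujxpn" (len 15), cursors c1@8 c2@14, authorship ....1111..2222.
After op 6 (delete): buffer="xxehujxuhujxn" (len 13), cursors c1@7 c2@12, authorship ....111..222.

Answer: xxehujxuhujxn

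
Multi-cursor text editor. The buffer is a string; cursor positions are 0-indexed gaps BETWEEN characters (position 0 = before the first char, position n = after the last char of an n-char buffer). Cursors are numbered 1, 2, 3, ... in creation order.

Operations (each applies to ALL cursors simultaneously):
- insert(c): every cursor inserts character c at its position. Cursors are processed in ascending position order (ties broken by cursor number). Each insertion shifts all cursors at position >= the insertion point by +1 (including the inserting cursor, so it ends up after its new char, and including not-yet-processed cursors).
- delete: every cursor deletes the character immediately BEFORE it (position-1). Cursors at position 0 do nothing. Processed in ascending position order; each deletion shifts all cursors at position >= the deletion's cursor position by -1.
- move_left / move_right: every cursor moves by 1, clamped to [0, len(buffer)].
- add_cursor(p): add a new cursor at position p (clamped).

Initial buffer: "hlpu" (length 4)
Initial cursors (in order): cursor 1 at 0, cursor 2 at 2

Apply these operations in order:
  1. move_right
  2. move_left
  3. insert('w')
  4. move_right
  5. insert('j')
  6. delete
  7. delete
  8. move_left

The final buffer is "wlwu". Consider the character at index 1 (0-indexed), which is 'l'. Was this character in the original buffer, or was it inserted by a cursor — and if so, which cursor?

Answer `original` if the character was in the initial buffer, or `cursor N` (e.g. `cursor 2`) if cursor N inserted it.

Answer: original

Derivation:
After op 1 (move_right): buffer="hlpu" (len 4), cursors c1@1 c2@3, authorship ....
After op 2 (move_left): buffer="hlpu" (len 4), cursors c1@0 c2@2, authorship ....
After op 3 (insert('w')): buffer="whlwpu" (len 6), cursors c1@1 c2@4, authorship 1..2..
After op 4 (move_right): buffer="whlwpu" (len 6), cursors c1@2 c2@5, authorship 1..2..
After op 5 (insert('j')): buffer="whjlwpju" (len 8), cursors c1@3 c2@7, authorship 1.1.2.2.
After op 6 (delete): buffer="whlwpu" (len 6), cursors c1@2 c2@5, authorship 1..2..
After op 7 (delete): buffer="wlwu" (len 4), cursors c1@1 c2@3, authorship 1.2.
After op 8 (move_left): buffer="wlwu" (len 4), cursors c1@0 c2@2, authorship 1.2.
Authorship (.=original, N=cursor N): 1 . 2 .
Index 1: author = original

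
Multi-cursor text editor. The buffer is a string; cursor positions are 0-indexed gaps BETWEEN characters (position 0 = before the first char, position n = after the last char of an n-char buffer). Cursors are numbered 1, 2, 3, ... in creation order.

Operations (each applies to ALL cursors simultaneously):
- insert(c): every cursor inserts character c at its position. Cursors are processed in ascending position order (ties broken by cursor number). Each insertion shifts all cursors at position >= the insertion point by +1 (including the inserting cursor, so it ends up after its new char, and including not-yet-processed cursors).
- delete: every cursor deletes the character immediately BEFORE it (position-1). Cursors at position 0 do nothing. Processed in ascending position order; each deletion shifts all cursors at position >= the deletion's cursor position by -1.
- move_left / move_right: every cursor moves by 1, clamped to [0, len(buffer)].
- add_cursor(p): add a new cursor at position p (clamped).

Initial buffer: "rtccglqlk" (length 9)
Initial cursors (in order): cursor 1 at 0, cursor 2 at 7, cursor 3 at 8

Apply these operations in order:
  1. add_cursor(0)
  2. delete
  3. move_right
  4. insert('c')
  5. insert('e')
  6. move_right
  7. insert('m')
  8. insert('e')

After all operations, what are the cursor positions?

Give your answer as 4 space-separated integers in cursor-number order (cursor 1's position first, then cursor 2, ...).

Answer: 10 23 23 10

Derivation:
After op 1 (add_cursor(0)): buffer="rtccglqlk" (len 9), cursors c1@0 c4@0 c2@7 c3@8, authorship .........
After op 2 (delete): buffer="rtccglk" (len 7), cursors c1@0 c4@0 c2@6 c3@6, authorship .......
After op 3 (move_right): buffer="rtccglk" (len 7), cursors c1@1 c4@1 c2@7 c3@7, authorship .......
After op 4 (insert('c')): buffer="rcctccglkcc" (len 11), cursors c1@3 c4@3 c2@11 c3@11, authorship .14......23
After op 5 (insert('e')): buffer="rcceetccglkccee" (len 15), cursors c1@5 c4@5 c2@15 c3@15, authorship .1414......2323
After op 6 (move_right): buffer="rcceetccglkccee" (len 15), cursors c1@6 c4@6 c2@15 c3@15, authorship .1414......2323
After op 7 (insert('m')): buffer="rcceetmmccglkcceemm" (len 19), cursors c1@8 c4@8 c2@19 c3@19, authorship .1414.14.....232323
After op 8 (insert('e')): buffer="rcceetmmeeccglkcceemmee" (len 23), cursors c1@10 c4@10 c2@23 c3@23, authorship .1414.1414.....23232323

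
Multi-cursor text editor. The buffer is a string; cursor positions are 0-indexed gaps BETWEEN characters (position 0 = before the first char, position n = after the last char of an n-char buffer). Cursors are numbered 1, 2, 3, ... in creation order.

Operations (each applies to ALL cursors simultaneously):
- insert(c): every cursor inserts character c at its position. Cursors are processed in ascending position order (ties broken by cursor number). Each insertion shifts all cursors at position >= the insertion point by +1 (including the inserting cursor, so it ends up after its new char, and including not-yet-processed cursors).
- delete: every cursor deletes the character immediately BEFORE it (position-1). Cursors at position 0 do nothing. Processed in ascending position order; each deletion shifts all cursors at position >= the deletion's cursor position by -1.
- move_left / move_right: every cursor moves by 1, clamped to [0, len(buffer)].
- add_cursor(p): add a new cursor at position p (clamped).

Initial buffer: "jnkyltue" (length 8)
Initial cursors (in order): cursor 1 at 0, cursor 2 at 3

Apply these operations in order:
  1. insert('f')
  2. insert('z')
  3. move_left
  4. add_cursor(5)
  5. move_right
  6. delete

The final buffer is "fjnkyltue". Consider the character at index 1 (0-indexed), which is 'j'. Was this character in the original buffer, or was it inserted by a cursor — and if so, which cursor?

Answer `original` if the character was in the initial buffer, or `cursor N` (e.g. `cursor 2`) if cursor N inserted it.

Answer: original

Derivation:
After op 1 (insert('f')): buffer="fjnkfyltue" (len 10), cursors c1@1 c2@5, authorship 1...2.....
After op 2 (insert('z')): buffer="fzjnkfzyltue" (len 12), cursors c1@2 c2@7, authorship 11...22.....
After op 3 (move_left): buffer="fzjnkfzyltue" (len 12), cursors c1@1 c2@6, authorship 11...22.....
After op 4 (add_cursor(5)): buffer="fzjnkfzyltue" (len 12), cursors c1@1 c3@5 c2@6, authorship 11...22.....
After op 5 (move_right): buffer="fzjnkfzyltue" (len 12), cursors c1@2 c3@6 c2@7, authorship 11...22.....
After op 6 (delete): buffer="fjnkyltue" (len 9), cursors c1@1 c2@4 c3@4, authorship 1........
Authorship (.=original, N=cursor N): 1 . . . . . . . .
Index 1: author = original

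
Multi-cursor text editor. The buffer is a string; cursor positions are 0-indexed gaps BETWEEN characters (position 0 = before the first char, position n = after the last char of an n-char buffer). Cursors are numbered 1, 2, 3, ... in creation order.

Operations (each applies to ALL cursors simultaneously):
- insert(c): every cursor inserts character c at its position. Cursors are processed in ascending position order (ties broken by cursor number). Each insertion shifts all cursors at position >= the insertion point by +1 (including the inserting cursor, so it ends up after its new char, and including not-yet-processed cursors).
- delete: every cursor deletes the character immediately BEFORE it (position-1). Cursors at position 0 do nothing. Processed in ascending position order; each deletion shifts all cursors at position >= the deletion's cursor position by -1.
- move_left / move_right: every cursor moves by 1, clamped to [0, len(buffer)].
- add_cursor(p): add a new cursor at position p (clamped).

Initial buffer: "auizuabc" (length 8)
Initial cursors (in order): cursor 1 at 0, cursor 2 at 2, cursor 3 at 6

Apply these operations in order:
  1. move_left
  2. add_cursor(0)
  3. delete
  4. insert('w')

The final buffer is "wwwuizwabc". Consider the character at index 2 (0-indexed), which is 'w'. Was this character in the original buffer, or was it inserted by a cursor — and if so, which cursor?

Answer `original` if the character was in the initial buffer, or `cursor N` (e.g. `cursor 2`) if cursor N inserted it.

Answer: cursor 4

Derivation:
After op 1 (move_left): buffer="auizuabc" (len 8), cursors c1@0 c2@1 c3@5, authorship ........
After op 2 (add_cursor(0)): buffer="auizuabc" (len 8), cursors c1@0 c4@0 c2@1 c3@5, authorship ........
After op 3 (delete): buffer="uizabc" (len 6), cursors c1@0 c2@0 c4@0 c3@3, authorship ......
After op 4 (insert('w')): buffer="wwwuizwabc" (len 10), cursors c1@3 c2@3 c4@3 c3@7, authorship 124...3...
Authorship (.=original, N=cursor N): 1 2 4 . . . 3 . . .
Index 2: author = 4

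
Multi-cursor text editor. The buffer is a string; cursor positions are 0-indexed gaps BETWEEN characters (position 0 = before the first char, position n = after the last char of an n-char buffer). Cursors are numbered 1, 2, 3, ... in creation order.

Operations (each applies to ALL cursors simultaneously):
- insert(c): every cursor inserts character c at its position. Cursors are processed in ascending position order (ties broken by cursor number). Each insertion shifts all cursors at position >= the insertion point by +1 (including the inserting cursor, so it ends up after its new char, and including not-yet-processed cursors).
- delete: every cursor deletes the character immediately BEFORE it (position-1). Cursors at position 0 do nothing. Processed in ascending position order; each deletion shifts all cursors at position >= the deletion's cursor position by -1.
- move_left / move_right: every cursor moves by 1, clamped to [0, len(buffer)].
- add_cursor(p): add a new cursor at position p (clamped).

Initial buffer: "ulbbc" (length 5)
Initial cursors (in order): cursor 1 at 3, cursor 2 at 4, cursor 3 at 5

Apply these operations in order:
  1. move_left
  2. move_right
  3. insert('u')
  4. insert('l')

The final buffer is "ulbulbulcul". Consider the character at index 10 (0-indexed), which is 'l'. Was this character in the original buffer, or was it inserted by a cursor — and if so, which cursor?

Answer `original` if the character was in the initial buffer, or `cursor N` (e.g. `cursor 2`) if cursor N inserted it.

After op 1 (move_left): buffer="ulbbc" (len 5), cursors c1@2 c2@3 c3@4, authorship .....
After op 2 (move_right): buffer="ulbbc" (len 5), cursors c1@3 c2@4 c3@5, authorship .....
After op 3 (insert('u')): buffer="ulbubucu" (len 8), cursors c1@4 c2@6 c3@8, authorship ...1.2.3
After op 4 (insert('l')): buffer="ulbulbulcul" (len 11), cursors c1@5 c2@8 c3@11, authorship ...11.22.33
Authorship (.=original, N=cursor N): . . . 1 1 . 2 2 . 3 3
Index 10: author = 3

Answer: cursor 3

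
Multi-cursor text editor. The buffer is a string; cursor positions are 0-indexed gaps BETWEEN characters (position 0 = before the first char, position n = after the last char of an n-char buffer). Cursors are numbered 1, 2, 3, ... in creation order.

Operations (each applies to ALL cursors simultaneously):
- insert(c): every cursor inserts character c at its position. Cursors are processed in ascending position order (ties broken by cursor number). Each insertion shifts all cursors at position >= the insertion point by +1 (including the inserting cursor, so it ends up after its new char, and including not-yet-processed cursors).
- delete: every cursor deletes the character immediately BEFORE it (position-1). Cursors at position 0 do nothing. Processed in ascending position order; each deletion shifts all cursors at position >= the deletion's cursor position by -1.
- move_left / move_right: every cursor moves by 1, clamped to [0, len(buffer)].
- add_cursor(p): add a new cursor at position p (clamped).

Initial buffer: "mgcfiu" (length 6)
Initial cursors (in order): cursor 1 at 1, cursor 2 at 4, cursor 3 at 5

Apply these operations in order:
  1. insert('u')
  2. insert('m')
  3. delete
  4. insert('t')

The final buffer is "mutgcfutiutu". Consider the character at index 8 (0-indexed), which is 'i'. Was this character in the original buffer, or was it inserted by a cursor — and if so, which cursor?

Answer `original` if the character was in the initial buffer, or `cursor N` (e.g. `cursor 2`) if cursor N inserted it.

After op 1 (insert('u')): buffer="mugcfuiuu" (len 9), cursors c1@2 c2@6 c3@8, authorship .1...2.3.
After op 2 (insert('m')): buffer="mumgcfumiumu" (len 12), cursors c1@3 c2@8 c3@11, authorship .11...22.33.
After op 3 (delete): buffer="mugcfuiuu" (len 9), cursors c1@2 c2@6 c3@8, authorship .1...2.3.
After op 4 (insert('t')): buffer="mutgcfutiutu" (len 12), cursors c1@3 c2@8 c3@11, authorship .11...22.33.
Authorship (.=original, N=cursor N): . 1 1 . . . 2 2 . 3 3 .
Index 8: author = original

Answer: original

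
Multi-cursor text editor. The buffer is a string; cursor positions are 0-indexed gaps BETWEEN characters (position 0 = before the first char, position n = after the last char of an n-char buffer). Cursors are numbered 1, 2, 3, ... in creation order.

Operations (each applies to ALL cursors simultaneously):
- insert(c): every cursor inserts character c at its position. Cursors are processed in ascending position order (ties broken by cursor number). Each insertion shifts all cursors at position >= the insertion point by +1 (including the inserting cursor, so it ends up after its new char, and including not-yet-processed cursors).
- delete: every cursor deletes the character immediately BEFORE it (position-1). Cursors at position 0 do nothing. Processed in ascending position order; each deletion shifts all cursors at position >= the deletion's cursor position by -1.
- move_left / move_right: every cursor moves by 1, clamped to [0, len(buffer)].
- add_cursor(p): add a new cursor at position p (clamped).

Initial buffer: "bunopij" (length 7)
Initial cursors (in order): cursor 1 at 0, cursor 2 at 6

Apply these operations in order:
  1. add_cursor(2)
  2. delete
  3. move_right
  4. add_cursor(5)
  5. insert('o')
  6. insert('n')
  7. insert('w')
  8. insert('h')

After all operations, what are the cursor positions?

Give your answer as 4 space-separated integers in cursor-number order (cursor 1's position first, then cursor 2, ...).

Answer: 5 21 10 21

Derivation:
After op 1 (add_cursor(2)): buffer="bunopij" (len 7), cursors c1@0 c3@2 c2@6, authorship .......
After op 2 (delete): buffer="bnopj" (len 5), cursors c1@0 c3@1 c2@4, authorship .....
After op 3 (move_right): buffer="bnopj" (len 5), cursors c1@1 c3@2 c2@5, authorship .....
After op 4 (add_cursor(5)): buffer="bnopj" (len 5), cursors c1@1 c3@2 c2@5 c4@5, authorship .....
After op 5 (insert('o')): buffer="bonoopjoo" (len 9), cursors c1@2 c3@4 c2@9 c4@9, authorship .1.3...24
After op 6 (insert('n')): buffer="bonnonopjoonn" (len 13), cursors c1@3 c3@6 c2@13 c4@13, authorship .11.33...2424
After op 7 (insert('w')): buffer="bonwnonwopjoonnww" (len 17), cursors c1@4 c3@8 c2@17 c4@17, authorship .111.333...242424
After op 8 (insert('h')): buffer="bonwhnonwhopjoonnwwhh" (len 21), cursors c1@5 c3@10 c2@21 c4@21, authorship .1111.3333...24242424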